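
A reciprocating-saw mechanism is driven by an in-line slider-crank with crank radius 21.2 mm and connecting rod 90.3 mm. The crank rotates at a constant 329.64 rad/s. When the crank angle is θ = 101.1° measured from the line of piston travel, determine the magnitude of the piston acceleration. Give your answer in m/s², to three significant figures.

ω = 329.6 rad/s
x(θ) = r cosθ + √(L² − r² sin²θ); with ω constant, a = ω²·d²x/dθ².
d²x/dθ² = −r cosθ − r²(cos2θ)/√u − r⁴ sin²2θ/(4u^{3/2}),  u = L² − r² sin²θ = 0.00772131 m².
Substituting r = 0.0212 m, L = 0.0903 m, θ = 101.1°: d²x/dθ² = +0.0088065 m.
a = ω²·d²x/dθ² = (329.6)²·(+0.0088065) = +956.93 m/s²;  |a| = 956.93 m/s².

957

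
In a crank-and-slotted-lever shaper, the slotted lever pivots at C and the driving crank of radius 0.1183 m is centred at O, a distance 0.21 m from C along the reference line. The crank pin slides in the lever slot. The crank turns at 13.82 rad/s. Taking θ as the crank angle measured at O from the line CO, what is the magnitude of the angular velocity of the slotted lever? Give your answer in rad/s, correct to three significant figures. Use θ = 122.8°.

0.238

ω = 13.82 rad/s
Crank pin A relative to C: A = (d + r cosθ, r sinθ); lever angle φ = atan2(r sinθ, d + r cosθ).
Differentiating tanφ: φ̇ = rω(d cosθ + r)/(d² + r² + 2dr cosθ).
d² + r² + 2dr cosθ = |CA|² = 0.0311796 m²;  d cosθ + r = +0.0045413 m.
|ω_lever| = |0.1183·13.82·+0.0045413| / 0.0311796 = 0.23812 rad/s.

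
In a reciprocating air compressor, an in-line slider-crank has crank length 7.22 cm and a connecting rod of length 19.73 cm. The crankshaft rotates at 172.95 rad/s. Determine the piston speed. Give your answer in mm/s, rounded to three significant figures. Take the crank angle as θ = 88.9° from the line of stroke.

ω = 172.9 rad/s
For an in-line slider-crank, x = r cosθ + √(L² − r² sin²θ), so v = −rω sinθ·[1 + r cosθ/√(L² − r² sin²θ)].
With r = 0.0722 m, L = 0.1973 m, θ = 88.9°: √(L² − r² sin²θ) = 0.18362 m.
v = −0.0722·172.9·0.99982·[1 + 0.0722·0.01920/0.18362] = -12.579 m/s.
|v| = 12.579 m/s = 12579 mm/s.

12600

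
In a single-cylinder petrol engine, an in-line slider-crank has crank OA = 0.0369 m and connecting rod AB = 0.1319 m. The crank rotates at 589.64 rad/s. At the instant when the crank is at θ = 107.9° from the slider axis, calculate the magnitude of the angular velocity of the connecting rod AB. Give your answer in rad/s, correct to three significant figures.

ω = 589.6 rad/s
The rod makes angle φ with the slider axis where L sinφ = r sinθ; differentiating, L cosφ·φ̇ = r ω cosθ.
L cosφ = √(L² − r² sin²θ) = 0.12714 m.
|ω_rod| = r ω |cosθ| / √(L² − r² sin²θ) = 0.0369·589.6·0.30736/0.12714 = 52.598 rad/s.

52.6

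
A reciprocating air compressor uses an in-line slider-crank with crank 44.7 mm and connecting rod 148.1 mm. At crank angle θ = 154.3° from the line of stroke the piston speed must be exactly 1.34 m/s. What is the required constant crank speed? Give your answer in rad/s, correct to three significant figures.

95.3

For an in-line slider-crank, |v_piston| = rω|sinθ|·[1 + r cosθ/√(L² − r² sin²θ)].
With r = 0.0447 m, L = 0.1481 m, θ = 154.3°: the bracketed kinematic factor |dx/dθ| = 0.014067 m.
ω = v/|dx/dθ| = 1.34/0.014067 = 95.259 rad/s.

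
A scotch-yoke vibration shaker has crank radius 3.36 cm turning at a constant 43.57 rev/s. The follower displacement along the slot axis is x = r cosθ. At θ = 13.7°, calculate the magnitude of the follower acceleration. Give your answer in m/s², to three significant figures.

ω = 273.8 rad/s (from 43.57 rev/s).
x = r cosθ ⇒ ẍ = −rω² cosθ (ω constant).
|a| = rω²|cosθ| = 0.0336·(273.8)²·|cos 13.7°| = 2446.5 m/s².

2450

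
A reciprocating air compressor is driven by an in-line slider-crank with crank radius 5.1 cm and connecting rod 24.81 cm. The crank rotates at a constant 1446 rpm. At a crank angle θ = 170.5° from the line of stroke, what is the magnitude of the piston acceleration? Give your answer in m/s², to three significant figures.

ω = 2π·1446/60 = 151.4 rad/s
x(θ) = r cosθ + √(L² − r² sin²θ); with ω constant, a = ω²·d²x/dθ².
d²x/dθ² = −r cosθ − r²(cos2θ)/√u − r⁴ sin²2θ/(4u^{3/2}),  u = L² − r² sin²θ = 0.0614828 m².
Substituting r = 0.051 m, L = 0.2481 m, θ = 170.5°: d²x/dθ² = +0.040371 m.
a = ω²·d²x/dθ² = (151.4)²·(+0.040371) = +925.68 m/s²;  |a| = 925.68 m/s².

926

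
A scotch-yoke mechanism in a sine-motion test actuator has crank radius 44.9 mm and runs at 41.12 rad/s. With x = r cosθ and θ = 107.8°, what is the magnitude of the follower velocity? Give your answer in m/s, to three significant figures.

1.76

ω = 41.12 rad/s
x = r cosθ ⇒ ẋ = −rω sinθ.
|v| = rω|sinθ| = 0.0449·41.12·|sin 107.8°| = 1.7579 m/s.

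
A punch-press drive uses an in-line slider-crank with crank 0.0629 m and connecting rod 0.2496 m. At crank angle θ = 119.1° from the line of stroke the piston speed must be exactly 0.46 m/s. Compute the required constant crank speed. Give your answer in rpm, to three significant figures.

For an in-line slider-crank, |v_piston| = rω|sinθ|·[1 + r cosθ/√(L² − r² sin²θ)].
With r = 0.0629 m, L = 0.2496 m, θ = 119.1°: the bracketed kinematic factor |dx/dθ| = 0.048055 m.
ω = v/|dx/dθ| = 0.46/0.048055 = 9.5724 rad/s.
N = 60ω/(2π) = 91.409 rpm.

91.4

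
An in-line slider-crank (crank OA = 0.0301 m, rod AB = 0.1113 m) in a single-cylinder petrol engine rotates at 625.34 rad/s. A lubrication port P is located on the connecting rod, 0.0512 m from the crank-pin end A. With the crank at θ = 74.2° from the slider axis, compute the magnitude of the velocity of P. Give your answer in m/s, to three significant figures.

19.0

ω = 625.3 rad/s.  Crank-pin speed |V_A| = rω = 18.823 m/s, perpendicular to OA.
Rod angle: sinφ = −(r/L) sinθ ⇒ φ = -15.083°; ω_rod = −rω cosθ/√(L²−r²sin²θ) = -47.69 rad/s.
V_P = V_A + ω_rod × AP, with AP = 0.0512 m along the rod.
Components: V_Px = −rω sinθ − a·ω_rod·sinφ = -18.747 m/s;  V_Py = rω cosθ + a·ω_rod·cosφ = +2.7674 m/s.
|V_P| = √(V_Px² + V_Py²) = 18.95 m/s.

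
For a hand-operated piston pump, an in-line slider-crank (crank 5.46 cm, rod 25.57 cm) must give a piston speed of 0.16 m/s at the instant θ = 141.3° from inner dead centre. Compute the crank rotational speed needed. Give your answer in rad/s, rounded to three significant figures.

5.63

For an in-line slider-crank, |v_piston| = rω|sinθ|·[1 + r cosθ/√(L² − r² sin²θ)].
With r = 0.0546 m, L = 0.2557 m, θ = 141.3°: the bracketed kinematic factor |dx/dθ| = 0.028398 m.
ω = v/|dx/dθ| = 0.16/0.028398 = 5.6342 rad/s.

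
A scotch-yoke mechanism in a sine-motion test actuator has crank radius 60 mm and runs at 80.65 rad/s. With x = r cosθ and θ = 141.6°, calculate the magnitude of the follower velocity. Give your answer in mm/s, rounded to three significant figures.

ω = 80.65 rad/s
x = r cosθ ⇒ ẋ = −rω sinθ.
|v| = rω|sinθ| = 0.06·80.65·|sin 141.6°| = 3.0057 m/s = 3005.7 mm/s.

3010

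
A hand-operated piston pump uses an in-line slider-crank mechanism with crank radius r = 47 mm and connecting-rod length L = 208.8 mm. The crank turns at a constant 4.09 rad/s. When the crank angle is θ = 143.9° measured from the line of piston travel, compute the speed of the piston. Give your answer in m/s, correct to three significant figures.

ω = 4.09 rad/s
For an in-line slider-crank, x = r cosθ + √(L² − r² sin²θ), so v = −rω sinθ·[1 + r cosθ/√(L² − r² sin²θ)].
With r = 0.047 m, L = 0.2088 m, θ = 143.9°: √(L² − r² sin²θ) = 0.20696 m.
v = −0.047·4.09·0.58920·[1 + 0.047·-0.80799/0.20696] = -0.092478 m/s.
|v| = 0.092478 m/s.

0.0925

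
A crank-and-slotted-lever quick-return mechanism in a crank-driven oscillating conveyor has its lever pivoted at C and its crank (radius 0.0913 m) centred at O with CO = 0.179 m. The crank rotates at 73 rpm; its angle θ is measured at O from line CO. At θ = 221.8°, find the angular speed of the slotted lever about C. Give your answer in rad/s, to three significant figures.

ω = 7.645 rad/s (from 73 rpm).
Crank pin A relative to C: A = (d + r cosθ, r sinθ); lever angle φ = atan2(r sinθ, d + r cosθ).
Differentiating tanφ: φ̇ = rω(d cosθ + r)/(d² + r² + 2dr cosθ).
d² + r² + 2dr cosθ = |CA|² = 0.0160105 m²;  d cosθ + r = -0.04214 m.
|ω_lever| = |0.0913·7.645·-0.04214| / 0.0160105 = 1.837 rad/s.

1.84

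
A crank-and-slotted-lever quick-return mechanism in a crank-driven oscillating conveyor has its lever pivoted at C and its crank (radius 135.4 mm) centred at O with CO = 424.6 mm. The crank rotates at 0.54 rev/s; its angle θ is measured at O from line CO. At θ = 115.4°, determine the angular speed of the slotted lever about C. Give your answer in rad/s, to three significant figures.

0.144

ω = 3.393 rad/s (from 0.54 rev/s).
Crank pin A relative to C: A = (d + r cosθ, r sinθ); lever angle φ = atan2(r sinθ, d + r cosθ).
Differentiating tanφ: φ̇ = rω(d cosθ + r)/(d² + r² + 2dr cosθ).
d² + r² + 2dr cosθ = |CA|² = 0.149299 m²;  d cosθ + r = -0.046726 m.
|ω_lever| = |0.1354·3.393·-0.046726| / 0.149299 = 0.14378 rad/s.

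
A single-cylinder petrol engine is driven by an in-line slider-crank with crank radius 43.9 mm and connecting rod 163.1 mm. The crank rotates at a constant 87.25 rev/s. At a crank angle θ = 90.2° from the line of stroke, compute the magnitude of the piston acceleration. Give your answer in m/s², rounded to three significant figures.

ω = 2π·87.2 = 548.2 rad/s
x(θ) = r cosθ + √(L² − r² sin²θ); with ω constant, a = ω²·d²x/dθ².
d²x/dθ² = −r cosθ − r²(cos2θ)/√u − r⁴ sin²2θ/(4u^{3/2}),  u = L² − r² sin²θ = 0.0246744 m².
Substituting r = 0.0439 m, L = 0.1631 m, θ = 90.2°: d²x/dθ² = +0.012422 m.
a = ω²·d²x/dθ² = (548.2)²·(+0.012422) = +3733.2 m/s²;  |a| = 3733.2 m/s².

3730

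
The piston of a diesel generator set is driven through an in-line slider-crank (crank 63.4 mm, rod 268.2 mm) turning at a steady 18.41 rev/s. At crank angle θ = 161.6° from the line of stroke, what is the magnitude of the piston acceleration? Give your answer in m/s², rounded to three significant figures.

643

ω = 2π·18.4 = 115.7 rad/s
x(θ) = r cosθ + √(L² − r² sin²θ); with ω constant, a = ω²·d²x/dθ².
d²x/dθ² = −r cosθ − r²(cos2θ)/√u − r⁴ sin²2θ/(4u^{3/2}),  u = L² − r² sin²θ = 0.0715308 m².
Substituting r = 0.0634 m, L = 0.2682 m, θ = 161.6°: d²x/dθ² = +0.048049 m.
a = ω²·d²x/dθ² = (115.7)²·(+0.048049) = +642.91 m/s²;  |a| = 642.91 m/s².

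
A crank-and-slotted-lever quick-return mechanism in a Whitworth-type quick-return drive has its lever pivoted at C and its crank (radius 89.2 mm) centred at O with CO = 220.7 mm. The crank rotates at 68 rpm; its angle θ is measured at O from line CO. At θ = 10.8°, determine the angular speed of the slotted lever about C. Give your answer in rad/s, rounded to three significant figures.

ω = 7.121 rad/s (from 68 rpm).
Crank pin A relative to C: A = (d + r cosθ, r sinθ); lever angle φ = atan2(r sinθ, d + r cosθ).
Differentiating tanφ: φ̇ = rω(d cosθ + r)/(d² + r² + 2dr cosθ).
d² + r² + 2dr cosθ = |CA|² = 0.0953406 m²;  d cosθ + r = +0.30599 m.
|ω_lever| = |0.0892·7.121·+0.30599| / 0.0953406 = 2.0386 rad/s.

2.04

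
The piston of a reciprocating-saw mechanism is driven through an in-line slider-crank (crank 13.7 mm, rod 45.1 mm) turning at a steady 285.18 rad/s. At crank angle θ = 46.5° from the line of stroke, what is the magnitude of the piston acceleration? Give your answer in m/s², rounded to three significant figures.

757

ω = 285.2 rad/s
x(θ) = r cosθ + √(L² − r² sin²θ); with ω constant, a = ω²·d²x/dθ².
d²x/dθ² = −r cosθ − r²(cos2θ)/√u − r⁴ sin²2θ/(4u^{3/2}),  u = L² − r² sin²θ = 0.00193525 m².
Substituting r = 0.0137 m, L = 0.0451 m, θ = 46.5°: d²x/dθ² = -0.0093103 m.
a = ω²·d²x/dθ² = (285.2)²·(-0.0093103) = -757.19 m/s²;  |a| = 757.19 m/s².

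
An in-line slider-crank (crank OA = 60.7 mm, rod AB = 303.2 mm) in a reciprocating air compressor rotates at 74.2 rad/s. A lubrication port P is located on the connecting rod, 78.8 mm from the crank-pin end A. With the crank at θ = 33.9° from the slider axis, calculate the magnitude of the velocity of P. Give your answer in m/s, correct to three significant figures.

ω = 74.2 rad/s.  Crank-pin speed |V_A| = rω = 4.5039 m/s, perpendicular to OA.
Rod angle: sinφ = −(r/L) sinθ ⇒ φ = -6.411°; ω_rod = −rω cosθ/√(L²−r²sin²θ) = -12.407 rad/s.
V_P = V_A + ω_rod × AP, with AP = 0.0788 m along the rod.
Components: V_Px = −rω sinθ − a·ω_rod·sinφ = -2.6212 m/s;  V_Py = rω cosθ + a·ω_rod·cosφ = +2.7668 m/s.
|V_P| = √(V_Px² + V_Py²) = 3.8113 m/s.

3.81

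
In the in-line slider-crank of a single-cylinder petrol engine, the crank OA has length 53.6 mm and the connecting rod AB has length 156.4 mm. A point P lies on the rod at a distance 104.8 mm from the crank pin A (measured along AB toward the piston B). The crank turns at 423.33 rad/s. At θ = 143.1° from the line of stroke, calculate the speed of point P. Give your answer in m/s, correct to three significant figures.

ω = 423.3 rad/s.  Crank-pin speed |V_A| = rω = 22.69 m/s, perpendicular to OA.
Rod angle: sinφ = −(r/L) sinθ ⇒ φ = -11.875°; ω_rod = −rω cosθ/√(L²−r²sin²θ) = +118.56 rad/s.
V_P = V_A + ω_rod × AP, with AP = 0.1048 m along the rod.
Components: V_Px = −rω sinθ − a·ω_rod·sinφ = -11.067 m/s;  V_Py = rω cosθ + a·ω_rod·cosφ = -5.9865 m/s.
|V_P| = √(V_Px² + V_Py²) = 12.583 m/s.

12.6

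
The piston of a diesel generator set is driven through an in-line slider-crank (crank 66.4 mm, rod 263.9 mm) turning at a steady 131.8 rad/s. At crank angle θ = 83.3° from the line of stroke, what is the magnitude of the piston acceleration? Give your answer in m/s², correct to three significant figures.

157

ω = 131.8 rad/s
x(θ) = r cosθ + √(L² − r² sin²θ); with ω constant, a = ω²·d²x/dθ².
d²x/dθ² = −r cosθ − r²(cos2θ)/√u − r⁴ sin²2θ/(4u^{3/2}),  u = L² − r² sin²θ = 0.0652943 m².
Substituting r = 0.0664 m, L = 0.2639 m, θ = 83.3°: d²x/dθ² = +0.009022 m.
a = ω²·d²x/dθ² = (131.8)²·(+0.009022) = +156.72 m/s²;  |a| = 156.72 m/s².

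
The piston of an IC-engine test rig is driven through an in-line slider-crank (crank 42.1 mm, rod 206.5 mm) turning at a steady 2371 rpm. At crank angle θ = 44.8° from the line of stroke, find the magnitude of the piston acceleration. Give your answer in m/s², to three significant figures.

ω = 2π·2371/60 = 248.3 rad/s
x(θ) = r cosθ + √(L² − r² sin²θ); with ω constant, a = ω²·d²x/dθ².
d²x/dθ² = −r cosθ − r²(cos2θ)/√u − r⁴ sin²2θ/(4u^{3/2}),  u = L² − r² sin²θ = 0.0417622 m².
Substituting r = 0.0421 m, L = 0.2065 m, θ = 44.8°: d²x/dθ² = -0.030025 m.
a = ω²·d²x/dθ² = (248.3)²·(-0.030025) = -1851 m/s²;  |a| = 1851 m/s².

1850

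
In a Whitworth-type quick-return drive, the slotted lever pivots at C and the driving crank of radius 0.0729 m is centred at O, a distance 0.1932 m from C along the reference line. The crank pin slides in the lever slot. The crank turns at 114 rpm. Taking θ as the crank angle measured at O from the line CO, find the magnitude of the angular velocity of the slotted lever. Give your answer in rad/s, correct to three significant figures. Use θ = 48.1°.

ω = 11.94 rad/s (from 114 rpm).
Crank pin A relative to C: A = (d + r cosθ, r sinθ); lever angle φ = atan2(r sinθ, d + r cosθ).
Differentiating tanφ: φ̇ = rω(d cosθ + r)/(d² + r² + 2dr cosθ).
d² + r² + 2dr cosθ = |CA|² = 0.0614525 m²;  d cosθ + r = +0.20193 m.
|ω_lever| = |0.0729·11.94·+0.20193| / 0.0614525 = 2.8596 rad/s.

2.86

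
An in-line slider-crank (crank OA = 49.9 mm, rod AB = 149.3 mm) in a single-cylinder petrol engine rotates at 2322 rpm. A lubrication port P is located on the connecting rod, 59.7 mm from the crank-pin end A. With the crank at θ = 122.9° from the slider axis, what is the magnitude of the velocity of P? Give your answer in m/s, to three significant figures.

10.2

ω = 243.2 rad/s.  Crank-pin speed |V_A| = rω = 12.134 m/s, perpendicular to OA.
Rod angle: sinφ = −(r/L) sinθ ⇒ φ = -16.297°; ω_rod = −rω cosθ/√(L²−r²sin²θ) = +45.992 rad/s.
V_P = V_A + ω_rod × AP, with AP = 0.0597 m along the rod.
Components: V_Px = −rω sinθ − a·ω_rod·sinφ = -9.4171 m/s;  V_Py = rω cosθ + a·ω_rod·cosφ = -3.9553 m/s.
|V_P| = √(V_Px² + V_Py²) = 10.214 m/s.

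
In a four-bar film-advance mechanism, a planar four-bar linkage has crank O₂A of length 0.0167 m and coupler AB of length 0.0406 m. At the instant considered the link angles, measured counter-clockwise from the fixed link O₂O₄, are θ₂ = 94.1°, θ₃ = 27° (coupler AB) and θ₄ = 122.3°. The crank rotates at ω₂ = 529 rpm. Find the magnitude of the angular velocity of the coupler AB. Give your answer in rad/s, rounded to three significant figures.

ω₂ = 55.4 rad/s (from 529 rpm).
Differentiating the loop-closure r₂e^{iθ₂}+r₃e^{iθ₃}=r₁+r₄e^{iθ₄} gives r₂ω₂e^{iθ₂}+r₃ω₃e^{iθ₃}=r₄ω₄e^{iθ₄}.
Eliminating the other unknown: ω₃ = r₂ω₂ sin(θ₄−θ₂) / [r₃ sin(θ₃−θ₄)].
Numerator sine = +0.47255; denominator sine = -0.99572.
Result = 0.0167·55.4·(+0.47255) / (0.0406·(-0.99572)) = -10.814 rad/s; magnitude 10.814 rad/s.

10.8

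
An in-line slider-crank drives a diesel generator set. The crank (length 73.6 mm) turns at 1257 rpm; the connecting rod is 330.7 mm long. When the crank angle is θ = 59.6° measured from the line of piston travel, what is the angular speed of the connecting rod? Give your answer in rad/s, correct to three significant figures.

15.1

ω = 131.6 rad/s (converted from 1257 rpm).
The rod makes angle φ with the slider axis where L sinφ = r sinθ; differentiating, L cosφ·φ̇ = r ω cosθ.
L cosφ = √(L² − r² sin²θ) = 0.32455 m.
|ω_rod| = r ω |cosθ| / √(L² − r² sin²θ) = 0.0736·131.6·0.50603/0.32455 = 15.106 rad/s.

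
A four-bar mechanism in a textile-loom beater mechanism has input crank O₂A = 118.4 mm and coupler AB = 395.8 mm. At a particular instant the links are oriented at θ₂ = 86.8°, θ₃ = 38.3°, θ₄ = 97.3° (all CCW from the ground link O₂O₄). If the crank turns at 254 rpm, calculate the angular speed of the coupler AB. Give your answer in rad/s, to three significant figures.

ω₂ = 26.6 rad/s (from 254 rpm).
Differentiating the loop-closure r₂e^{iθ₂}+r₃e^{iθ₃}=r₁+r₄e^{iθ₄} gives r₂ω₂e^{iθ₂}+r₃ω₃e^{iθ₃}=r₄ω₄e^{iθ₄}.
Eliminating the other unknown: ω₃ = r₂ω₂ sin(θ₄−θ₂) / [r₃ sin(θ₃−θ₄)].
Numerator sine = +0.18224; denominator sine = -0.85717.
Result = 0.1184·26.6·(+0.18224) / (0.3958·(-0.85717)) = -1.6916 rad/s; magnitude 1.6916 rad/s.

1.69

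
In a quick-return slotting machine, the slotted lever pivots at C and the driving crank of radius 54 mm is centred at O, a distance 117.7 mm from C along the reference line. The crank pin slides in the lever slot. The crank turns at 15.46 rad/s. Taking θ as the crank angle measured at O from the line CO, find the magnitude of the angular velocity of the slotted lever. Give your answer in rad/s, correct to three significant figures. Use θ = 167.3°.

ω = 15.46 rad/s
Crank pin A relative to C: A = (d + r cosθ, r sinθ); lever angle φ = atan2(r sinθ, d + r cosθ).
Differentiating tanφ: φ̇ = rω(d cosθ + r)/(d² + r² + 2dr cosθ).
d² + r² + 2dr cosθ = |CA|² = 0.00436869 m²;  d cosθ + r = -0.06082 m.
|ω_lever| = |0.054·15.46·-0.06082| / 0.00436869 = 11.623 rad/s.

11.6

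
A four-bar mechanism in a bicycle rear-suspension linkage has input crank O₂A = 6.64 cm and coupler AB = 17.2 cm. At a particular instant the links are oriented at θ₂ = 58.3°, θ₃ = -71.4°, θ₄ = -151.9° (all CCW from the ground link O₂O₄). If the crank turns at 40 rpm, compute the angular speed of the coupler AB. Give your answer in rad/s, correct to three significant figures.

0.825

ω₂ = 4.189 rad/s (from 40 rpm).
Differentiating the loop-closure r₂e^{iθ₂}+r₃e^{iθ₃}=r₁+r₄e^{iθ₄} gives r₂ω₂e^{iθ₂}+r₃ω₃e^{iθ₃}=r₄ω₄e^{iθ₄}.
Eliminating the other unknown: ω₃ = r₂ω₂ sin(θ₄−θ₂) / [r₃ sin(θ₃−θ₄)].
Numerator sine = +0.50302; denominator sine = +0.98629.
Result = 0.0664·4.189·(+0.50302) / (0.172·(+0.98629)) = +0.82473 rad/s; magnitude 0.82473 rad/s.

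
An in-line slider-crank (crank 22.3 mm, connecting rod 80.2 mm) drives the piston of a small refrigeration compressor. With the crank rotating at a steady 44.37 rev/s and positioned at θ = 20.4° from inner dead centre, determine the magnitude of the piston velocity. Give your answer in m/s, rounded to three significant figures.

ω = 2π·44.4 = 278.8 rad/s
For an in-line slider-crank, x = r cosθ + √(L² − r² sin²θ), so v = −rω sinθ·[1 + r cosθ/√(L² − r² sin²θ)].
With r = 0.0223 m, L = 0.0802 m, θ = 20.4°: √(L² − r² sin²θ) = 0.079822 m.
v = −0.0223·278.8·0.34857·[1 + 0.0223·0.93728/0.079822] = -2.7345 m/s.
|v| = 2.7345 m/s.

2.73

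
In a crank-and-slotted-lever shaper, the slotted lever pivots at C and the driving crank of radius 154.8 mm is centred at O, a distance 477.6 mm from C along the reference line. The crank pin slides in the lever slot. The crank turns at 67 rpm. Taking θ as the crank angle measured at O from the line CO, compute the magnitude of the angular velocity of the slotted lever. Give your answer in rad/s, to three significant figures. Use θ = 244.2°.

ω = 7.016 rad/s (from 67 rpm).
Crank pin A relative to C: A = (d + r cosθ, r sinθ); lever angle φ = atan2(r sinθ, d + r cosθ).
Differentiating tanφ: φ̇ = rω(d cosθ + r)/(d² + r² + 2dr cosθ).
d² + r² + 2dr cosθ = |CA|² = 0.187709 m²;  d cosθ + r = -0.053066 m.
|ω_lever| = |0.1548·7.016·-0.053066| / 0.187709 = 0.30705 rad/s.

0.307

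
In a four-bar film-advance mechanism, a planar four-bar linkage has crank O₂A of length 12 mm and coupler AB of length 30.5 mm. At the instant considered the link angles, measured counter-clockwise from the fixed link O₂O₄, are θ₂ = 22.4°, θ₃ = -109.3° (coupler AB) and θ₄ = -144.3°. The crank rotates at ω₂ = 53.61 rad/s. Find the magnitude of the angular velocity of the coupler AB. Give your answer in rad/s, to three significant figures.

8.46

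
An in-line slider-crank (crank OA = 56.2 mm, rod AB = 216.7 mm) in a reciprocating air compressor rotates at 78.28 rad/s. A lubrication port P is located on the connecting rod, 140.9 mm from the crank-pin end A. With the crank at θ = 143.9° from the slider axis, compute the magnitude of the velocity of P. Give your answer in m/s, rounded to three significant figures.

ω = 78.28 rad/s.  Crank-pin speed |V_A| = rω = 4.3993 m/s, perpendicular to OA.
Rod angle: sinφ = −(r/L) sinθ ⇒ φ = -8.790°; ω_rod = −rω cosθ/√(L²−r²sin²θ) = +16.598 rad/s.
V_P = V_A + ω_rod × AP, with AP = 0.1409 m along the rod.
Components: V_Px = −rω sinθ − a·ω_rod·sinφ = -2.2347 m/s;  V_Py = rω cosθ + a·ω_rod·cosφ = -1.2434 m/s.
|V_P| = √(V_Px² + V_Py²) = 2.5573 m/s.

2.56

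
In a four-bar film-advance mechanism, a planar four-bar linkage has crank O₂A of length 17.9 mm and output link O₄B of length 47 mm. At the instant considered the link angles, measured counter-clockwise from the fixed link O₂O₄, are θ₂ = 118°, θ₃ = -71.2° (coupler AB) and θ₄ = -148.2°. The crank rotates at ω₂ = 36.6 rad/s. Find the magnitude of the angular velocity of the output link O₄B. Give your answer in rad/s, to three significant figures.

2.29

ω₂ = 36.6 rad/s
Differentiating the loop-closure r₂e^{iθ₂}+r₃e^{iθ₃}=r₁+r₄e^{iθ₄} gives r₂ω₂e^{iθ₂}+r₃ω₃e^{iθ₃}=r₄ω₄e^{iθ₄}.
Eliminating the other unknown: ω₄ = r₂ω₂ sin(θ₂−θ₃) / [r₄ sin(θ₄−θ₃)].
Numerator sine = -0.15988; denominator sine = -0.97437.
Result = 0.0179·36.6·(-0.15988) / (0.047·(-0.97437)) = +2.2872 rad/s; magnitude 2.2872 rad/s.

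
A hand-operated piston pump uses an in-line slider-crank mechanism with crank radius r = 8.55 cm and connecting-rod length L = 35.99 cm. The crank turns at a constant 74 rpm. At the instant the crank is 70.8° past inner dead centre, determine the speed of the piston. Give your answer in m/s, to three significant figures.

0.676

ω = 2π·74/60 = 7.749 rad/s
For an in-line slider-crank, x = r cosθ + √(L² − r² sin²θ), so v = −rω sinθ·[1 + r cosθ/√(L² − r² sin²θ)].
With r = 0.0855 m, L = 0.3599 m, θ = 70.8°: √(L² − r² sin²θ) = 0.35073 m.
v = −0.0855·7.749·0.94438·[1 + 0.0855·0.32887/0.35073] = -0.67587 m/s.
|v| = 0.67587 m/s.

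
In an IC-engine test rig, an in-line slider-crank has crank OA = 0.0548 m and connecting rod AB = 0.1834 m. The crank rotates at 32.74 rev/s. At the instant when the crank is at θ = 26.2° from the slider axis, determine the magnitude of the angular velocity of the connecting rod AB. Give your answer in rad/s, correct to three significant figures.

55.6

ω = 205.7 rad/s (converted from 32.74 rev/s).
The rod makes angle φ with the slider axis where L sinφ = r sinθ; differentiating, L cosφ·φ̇ = r ω cosθ.
L cosφ = √(L² − r² sin²θ) = 0.1818 m.
|ω_rod| = r ω |cosθ| / √(L² − r² sin²θ) = 0.0548·205.7·0.89726/0.1818 = 55.638 rad/s.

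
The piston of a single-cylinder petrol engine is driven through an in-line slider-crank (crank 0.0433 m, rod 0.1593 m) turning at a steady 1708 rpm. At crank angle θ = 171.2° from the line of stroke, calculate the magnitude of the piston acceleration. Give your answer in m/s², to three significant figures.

ω = 2π·1708/60 = 178.9 rad/s
x(θ) = r cosθ + √(L² − r² sin²θ); with ω constant, a = ω²·d²x/dθ².
d²x/dθ² = −r cosθ − r²(cos2θ)/√u − r⁴ sin²2θ/(4u^{3/2}),  u = L² − r² sin²θ = 0.0253326 m².
Substituting r = 0.0433 m, L = 0.1593 m, θ = 171.2°: d²x/dθ² = +0.031542 m.
a = ω²·d²x/dθ² = (178.9)²·(+0.031542) = +1009.1 m/s²;  |a| = 1009.1 m/s².

1010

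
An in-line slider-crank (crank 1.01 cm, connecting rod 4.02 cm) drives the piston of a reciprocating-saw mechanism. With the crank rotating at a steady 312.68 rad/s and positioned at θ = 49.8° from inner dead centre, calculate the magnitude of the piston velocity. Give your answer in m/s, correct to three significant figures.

ω = 312.7 rad/s
For an in-line slider-crank, x = r cosθ + √(L² − r² sin²θ), so v = −rω sinθ·[1 + r cosθ/√(L² − r² sin²θ)].
With r = 0.0101 m, L = 0.0402 m, θ = 49.8°: √(L² − r² sin²θ) = 0.039453 m.
v = −0.0101·312.7·0.76380·[1 + 0.0101·0.64546/0.039453] = -2.8107 m/s.
|v| = 2.8107 m/s.

2.81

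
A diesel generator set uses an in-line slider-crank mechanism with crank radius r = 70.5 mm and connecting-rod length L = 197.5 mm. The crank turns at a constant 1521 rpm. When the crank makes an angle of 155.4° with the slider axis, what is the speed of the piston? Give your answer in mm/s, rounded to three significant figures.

ω = 2π·1521/60 = 159.3 rad/s
For an in-line slider-crank, x = r cosθ + √(L² − r² sin²θ), so v = −rω sinθ·[1 + r cosθ/√(L² − r² sin²θ)].
With r = 0.0705 m, L = 0.1975 m, θ = 155.4°: √(L² − r² sin²θ) = 0.19531 m.
v = −0.0705·159.3·0.41628·[1 + 0.0705·-0.90924/0.19531] = -3.1403 m/s.
|v| = 3.1403 m/s = 3140.3 mm/s.

3140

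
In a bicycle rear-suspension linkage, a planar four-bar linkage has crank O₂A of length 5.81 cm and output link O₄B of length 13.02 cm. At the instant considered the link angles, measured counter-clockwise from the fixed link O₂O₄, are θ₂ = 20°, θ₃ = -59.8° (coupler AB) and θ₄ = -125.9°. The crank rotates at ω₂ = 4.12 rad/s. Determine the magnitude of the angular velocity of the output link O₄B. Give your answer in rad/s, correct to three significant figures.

ω₂ = 4.12 rad/s
Differentiating the loop-closure r₂e^{iθ₂}+r₃e^{iθ₃}=r₁+r₄e^{iθ₄} gives r₂ω₂e^{iθ₂}+r₃ω₃e^{iθ₃}=r₄ω₄e^{iθ₄}.
Eliminating the other unknown: ω₄ = r₂ω₂ sin(θ₂−θ₃) / [r₄ sin(θ₄−θ₃)].
Numerator sine = +0.98420; denominator sine = -0.91425.
Result = 0.0581·4.12·(+0.98420) / (0.1302·(-0.91425)) = -1.9791 rad/s; magnitude 1.9791 rad/s.

1.98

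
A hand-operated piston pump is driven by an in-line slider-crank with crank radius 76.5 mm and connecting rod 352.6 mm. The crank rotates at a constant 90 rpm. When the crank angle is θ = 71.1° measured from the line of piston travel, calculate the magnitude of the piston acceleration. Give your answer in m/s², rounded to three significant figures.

ω = 2π·90/60 = 9.425 rad/s
x(θ) = r cosθ + √(L² − r² sin²θ); with ω constant, a = ω²·d²x/dθ².
d²x/dθ² = −r cosθ − r²(cos2θ)/√u − r⁴ sin²2θ/(4u^{3/2}),  u = L² − r² sin²θ = 0.119089 m².
Substituting r = 0.0765 m, L = 0.3526 m, θ = 71.1°: d²x/dθ² = -0.011458 m.
a = ω²·d²x/dθ² = (9.425)²·(-0.011458) = -1.0178 m/s²;  |a| = 1.0178 m/s².

1.02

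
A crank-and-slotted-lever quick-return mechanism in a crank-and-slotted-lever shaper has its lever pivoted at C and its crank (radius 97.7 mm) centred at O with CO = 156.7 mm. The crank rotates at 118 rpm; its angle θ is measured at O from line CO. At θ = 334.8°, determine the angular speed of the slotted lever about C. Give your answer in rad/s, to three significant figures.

ω = 12.36 rad/s (from 118 rpm).
Crank pin A relative to C: A = (d + r cosθ, r sinθ); lever angle φ = atan2(r sinθ, d + r cosθ).
Differentiating tanφ: φ̇ = rω(d cosθ + r)/(d² + r² + 2dr cosθ).
d² + r² + 2dr cosθ = |CA|² = 0.0618052 m²;  d cosθ + r = +0.23949 m.
|ω_lever| = |0.0977·12.36·+0.23949| / 0.0618052 = 4.678 rad/s.

4.68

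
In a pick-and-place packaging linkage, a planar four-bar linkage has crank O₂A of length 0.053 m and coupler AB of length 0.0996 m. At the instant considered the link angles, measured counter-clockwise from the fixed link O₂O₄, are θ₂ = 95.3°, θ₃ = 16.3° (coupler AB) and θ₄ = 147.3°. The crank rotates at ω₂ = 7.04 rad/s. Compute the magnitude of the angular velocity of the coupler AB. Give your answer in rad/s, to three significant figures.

ω₂ = 7.04 rad/s
Differentiating the loop-closure r₂e^{iθ₂}+r₃e^{iθ₃}=r₁+r₄e^{iθ₄} gives r₂ω₂e^{iθ₂}+r₃ω₃e^{iθ₃}=r₄ω₄e^{iθ₄}.
Eliminating the other unknown: ω₃ = r₂ω₂ sin(θ₄−θ₂) / [r₃ sin(θ₃−θ₄)].
Numerator sine = +0.78801; denominator sine = -0.75471.
Result = 0.053·7.04·(+0.78801) / (0.0996·(-0.75471)) = -3.9115 rad/s; magnitude 3.9115 rad/s.

3.91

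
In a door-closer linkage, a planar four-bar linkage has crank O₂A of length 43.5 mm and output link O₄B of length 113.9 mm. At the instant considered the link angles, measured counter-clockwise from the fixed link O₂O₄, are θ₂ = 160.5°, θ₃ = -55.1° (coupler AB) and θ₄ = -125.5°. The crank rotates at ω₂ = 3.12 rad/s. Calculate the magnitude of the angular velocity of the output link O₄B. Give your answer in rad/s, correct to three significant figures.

0.736

ω₂ = 3.12 rad/s
Differentiating the loop-closure r₂e^{iθ₂}+r₃e^{iθ₃}=r₁+r₄e^{iθ₄} gives r₂ω₂e^{iθ₂}+r₃ω₃e^{iθ₃}=r₄ω₄e^{iθ₄}.
Eliminating the other unknown: ω₄ = r₂ω₂ sin(θ₂−θ₃) / [r₄ sin(θ₄−θ₃)].
Numerator sine = -0.58212; denominator sine = -0.94206.
Result = 0.0435·3.12·(-0.58212) / (0.1139·(-0.94206)) = +0.7363 rad/s; magnitude 0.7363 rad/s.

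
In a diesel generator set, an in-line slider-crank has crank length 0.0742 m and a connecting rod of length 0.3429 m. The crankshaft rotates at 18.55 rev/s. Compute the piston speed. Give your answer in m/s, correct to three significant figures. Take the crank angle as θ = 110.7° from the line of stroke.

ω = 2π·18.6 = 116.6 rad/s
For an in-line slider-crank, x = r cosθ + √(L² − r² sin²θ), so v = −rω sinθ·[1 + r cosθ/√(L² − r² sin²θ)].
With r = 0.0742 m, L = 0.3429 m, θ = 110.7°: √(L² − r² sin²θ) = 0.3358 m.
v = −0.0742·116.6·0.93544·[1 + 0.0742·-0.35347/0.3358] = -7.4581 m/s.
|v| = 7.4581 m/s.

7.46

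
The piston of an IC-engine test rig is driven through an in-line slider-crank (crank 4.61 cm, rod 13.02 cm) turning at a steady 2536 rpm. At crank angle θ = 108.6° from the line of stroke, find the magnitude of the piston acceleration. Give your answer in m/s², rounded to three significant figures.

1990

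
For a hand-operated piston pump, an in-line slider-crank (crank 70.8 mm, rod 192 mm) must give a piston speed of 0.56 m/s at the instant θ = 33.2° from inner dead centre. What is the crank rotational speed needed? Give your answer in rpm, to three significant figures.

105

For an in-line slider-crank, |v_piston| = rω|sinθ|·[1 + r cosθ/√(L² − r² sin²θ)].
With r = 0.0708 m, L = 0.192 m, θ = 33.2°: the bracketed kinematic factor |dx/dθ| = 0.050981 m.
ω = v/|dx/dθ| = 0.56/0.050981 = 10.984 rad/s.
N = 60ω/(2π) = 104.89 rpm.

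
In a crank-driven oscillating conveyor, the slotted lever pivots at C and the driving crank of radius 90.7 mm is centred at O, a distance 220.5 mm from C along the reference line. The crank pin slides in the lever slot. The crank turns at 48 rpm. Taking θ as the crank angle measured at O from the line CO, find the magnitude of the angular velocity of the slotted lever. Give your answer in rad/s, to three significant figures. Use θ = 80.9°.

ω = 5.027 rad/s (from 48 rpm).
Crank pin A relative to C: A = (d + r cosθ, r sinθ); lever angle φ = atan2(r sinθ, d + r cosθ).
Differentiating tanφ: φ̇ = rω(d cosθ + r)/(d² + r² + 2dr cosθ).
d² + r² + 2dr cosθ = |CA|² = 0.0631729 m²;  d cosθ + r = +0.12557 m.
|ω_lever| = |0.0907·5.027·+0.12557| / 0.0631729 = 0.90625 rad/s.

0.906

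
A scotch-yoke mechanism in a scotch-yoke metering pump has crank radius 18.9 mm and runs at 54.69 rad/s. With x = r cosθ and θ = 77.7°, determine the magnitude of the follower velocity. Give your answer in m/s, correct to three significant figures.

1.01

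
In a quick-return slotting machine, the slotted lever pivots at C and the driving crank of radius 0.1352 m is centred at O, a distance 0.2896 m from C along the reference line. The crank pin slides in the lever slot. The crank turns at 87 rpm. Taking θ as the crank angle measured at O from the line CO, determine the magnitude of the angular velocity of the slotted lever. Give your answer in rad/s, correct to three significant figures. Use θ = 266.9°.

1.50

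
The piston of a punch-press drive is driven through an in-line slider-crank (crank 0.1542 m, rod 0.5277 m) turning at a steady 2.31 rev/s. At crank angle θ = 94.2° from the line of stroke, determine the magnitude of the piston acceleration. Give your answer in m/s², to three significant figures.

12.2

ω = 2π·2.31 = 14.51 rad/s
x(θ) = r cosθ + √(L² − r² sin²θ); with ω constant, a = ω²·d²x/dθ².
d²x/dθ² = −r cosθ − r²(cos2θ)/√u − r⁴ sin²2θ/(4u^{3/2}),  u = L² − r² sin²θ = 0.254817 m².
Substituting r = 0.1542 m, L = 0.5277 m, θ = 94.2°: d²x/dθ² = +0.057868 m.
a = ω²·d²x/dθ² = (14.51)²·(+0.057868) = +12.191 m/s²;  |a| = 12.191 m/s².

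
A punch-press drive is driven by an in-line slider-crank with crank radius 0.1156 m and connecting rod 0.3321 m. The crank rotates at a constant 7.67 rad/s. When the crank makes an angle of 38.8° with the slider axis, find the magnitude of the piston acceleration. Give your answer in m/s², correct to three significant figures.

ω = 7.67 rad/s
x(θ) = r cosθ + √(L² − r² sin²θ); with ω constant, a = ω²·d²x/dθ².
d²x/dθ² = −r cosθ − r²(cos2θ)/√u − r⁴ sin²2θ/(4u^{3/2}),  u = L² − r² sin²θ = 0.105044 m².
Substituting r = 0.1156 m, L = 0.3321 m, θ = 38.8°: d²x/dθ² = -0.1002 m.
a = ω²·d²x/dθ² = (7.67)²·(-0.1002) = -5.8944 m/s²;  |a| = 5.8944 m/s².

5.89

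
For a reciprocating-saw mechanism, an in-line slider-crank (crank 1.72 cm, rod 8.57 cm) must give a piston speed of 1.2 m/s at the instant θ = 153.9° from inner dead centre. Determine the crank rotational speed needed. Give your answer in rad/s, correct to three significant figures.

194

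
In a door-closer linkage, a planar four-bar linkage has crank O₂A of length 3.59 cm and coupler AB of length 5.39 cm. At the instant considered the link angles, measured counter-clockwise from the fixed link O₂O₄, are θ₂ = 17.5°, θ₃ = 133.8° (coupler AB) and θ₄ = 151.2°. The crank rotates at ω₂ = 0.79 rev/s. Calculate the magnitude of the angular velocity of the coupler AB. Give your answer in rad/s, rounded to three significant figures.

ω₂ = 4.964 rad/s (from 0.79 rev/s).
Differentiating the loop-closure r₂e^{iθ₂}+r₃e^{iθ₃}=r₁+r₄e^{iθ₄} gives r₂ω₂e^{iθ₂}+r₃ω₃e^{iθ₃}=r₄ω₄e^{iθ₄}.
Eliminating the other unknown: ω₃ = r₂ω₂ sin(θ₄−θ₂) / [r₃ sin(θ₃−θ₄)].
Numerator sine = +0.72297; denominator sine = -0.29904.
Result = 0.0359·4.964·(+0.72297) / (0.0539·(-0.29904)) = -7.9928 rad/s; magnitude 7.9928 rad/s.

7.99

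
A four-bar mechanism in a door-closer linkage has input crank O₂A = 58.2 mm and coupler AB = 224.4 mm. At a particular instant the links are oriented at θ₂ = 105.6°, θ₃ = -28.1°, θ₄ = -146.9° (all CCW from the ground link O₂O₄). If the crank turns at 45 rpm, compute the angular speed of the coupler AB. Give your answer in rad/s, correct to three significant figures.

ω₂ = 4.712 rad/s (from 45 rpm).
Differentiating the loop-closure r₂e^{iθ₂}+r₃e^{iθ₃}=r₁+r₄e^{iθ₄} gives r₂ω₂e^{iθ₂}+r₃ω₃e^{iθ₃}=r₄ω₄e^{iθ₄}.
Eliminating the other unknown: ω₃ = r₂ω₂ sin(θ₄−θ₂) / [r₃ sin(θ₃−θ₄)].
Numerator sine = +0.95372; denominator sine = +0.87631.
Result = 0.0582·4.712·(+0.95372) / (0.2244·(+0.87631)) = +1.3302 rad/s; magnitude 1.3302 rad/s.

1.33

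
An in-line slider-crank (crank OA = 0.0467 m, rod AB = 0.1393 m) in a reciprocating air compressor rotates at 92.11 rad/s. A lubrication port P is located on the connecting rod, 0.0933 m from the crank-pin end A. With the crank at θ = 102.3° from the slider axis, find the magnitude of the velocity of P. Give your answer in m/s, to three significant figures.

ω = 92.11 rad/s.  Crank-pin speed |V_A| = rω = 4.3015 m/s, perpendicular to OA.
Rod angle: sinφ = −(r/L) sinθ ⇒ φ = -19.120°; ω_rod = −rω cosθ/√(L²−r²sin²θ) = +6.9624 rad/s.
V_P = V_A + ω_rod × AP, with AP = 0.0933 m along the rod.
Components: V_Px = −rω sinθ − a·ω_rod·sinφ = -3.99 m/s;  V_Py = rω cosθ + a·ω_rod·cosφ = -0.3026 m/s.
|V_P| = √(V_Px² + V_Py²) = 4.0015 m/s.

4.00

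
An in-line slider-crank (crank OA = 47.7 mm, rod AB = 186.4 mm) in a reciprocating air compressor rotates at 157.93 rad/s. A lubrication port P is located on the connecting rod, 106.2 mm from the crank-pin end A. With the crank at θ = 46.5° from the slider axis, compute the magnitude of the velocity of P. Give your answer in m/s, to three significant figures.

ω = 157.9 rad/s.  Crank-pin speed |V_A| = rω = 7.5333 m/s, perpendicular to OA.
Rod angle: sinφ = −(r/L) sinθ ⇒ φ = -10.698°; ω_rod = −rω cosθ/√(L²−r²sin²θ) = -28.312 rad/s.
V_P = V_A + ω_rod × AP, with AP = 0.1062 m along the rod.
Components: V_Px = −rω sinθ − a·ω_rod·sinφ = -6.0225 m/s;  V_Py = rω cosθ + a·ω_rod·cosφ = +2.2311 m/s.
|V_P| = √(V_Px² + V_Py²) = 6.4225 m/s.

6.42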